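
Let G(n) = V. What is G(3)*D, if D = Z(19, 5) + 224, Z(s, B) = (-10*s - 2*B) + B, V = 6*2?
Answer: 348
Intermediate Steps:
V = 12
G(n) = 12
Z(s, B) = -B - 10*s
D = 29 (D = (-1*5 - 10*19) + 224 = (-5 - 190) + 224 = -195 + 224 = 29)
G(3)*D = 12*29 = 348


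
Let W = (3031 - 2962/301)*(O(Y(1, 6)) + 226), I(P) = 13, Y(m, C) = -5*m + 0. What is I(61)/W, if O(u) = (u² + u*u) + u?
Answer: 3913/246438999 ≈ 1.5878e-5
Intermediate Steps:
Y(m, C) = -5*m
O(u) = u + 2*u² (O(u) = (u² + u²) + u = 2*u² + u = u + 2*u²)
W = 246438999/301 (W = (3031 - 2962/301)*((-5*1)*(1 + 2*(-5*1)) + 226) = (3031 - 2962*1/301)*(-5*(1 + 2*(-5)) + 226) = (3031 - 2962/301)*(-5*(1 - 10) + 226) = 909369*(-5*(-9) + 226)/301 = 909369*(45 + 226)/301 = (909369/301)*271 = 246438999/301 ≈ 8.1873e+5)
I(61)/W = 13/(246438999/301) = 13*(301/246438999) = 3913/246438999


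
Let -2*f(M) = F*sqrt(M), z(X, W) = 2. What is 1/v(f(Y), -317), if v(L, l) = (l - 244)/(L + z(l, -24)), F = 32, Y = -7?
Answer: -2/561 + 16*I*sqrt(7)/561 ≈ -0.0035651 + 0.075458*I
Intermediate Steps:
f(M) = -16*sqrt(M)
v(L, l) = (-244 + l)/(2 + L) (v(L, l) = (l - 244)/(L + 2) = (-244 + l)/(2 + L))
1/v(f(Y), -317) = 1/((-244 - 317)/(2 - 16*I*sqrt(7))) = 1/(-561/(2 - 16*I*sqrt(7))) = -2/561 + 16*I*sqrt(7)/561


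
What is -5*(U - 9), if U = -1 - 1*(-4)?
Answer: 30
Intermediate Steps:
U = 3 (U = -1 + 4 = 3)
-5*(U - 9) = -5*(3 - 9) = -5*(-6) = -1*(-30) = 30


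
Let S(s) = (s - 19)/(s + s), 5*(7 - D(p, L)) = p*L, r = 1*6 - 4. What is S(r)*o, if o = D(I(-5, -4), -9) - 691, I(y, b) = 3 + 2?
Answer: 11475/4 ≈ 2868.8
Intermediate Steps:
I(y, b) = 5
r = 2 (r = 6 - 4 = 2)
D(p, L) = 7 - L*p/5 (D(p, L) = 7 - p*L/5 = 7 - L*p/5)
S(s) = (-19 + s)/(2*s) (S(s) = (-19 + s)/((2*s)) = (-19 + s)*(1/(2*s)) = (-19 + s)/(2*s))
o = -675 (o = (7 - 1/5*(-9)*5) - 691 = (7 + 9) - 691 = 16 - 691 = -675)
S(r)*o = ((1/2)*(-19 + 2)/2)*(-675) = ((1/2)*(1/2)*(-17))*(-675) = -17/4*(-675) = 11475/4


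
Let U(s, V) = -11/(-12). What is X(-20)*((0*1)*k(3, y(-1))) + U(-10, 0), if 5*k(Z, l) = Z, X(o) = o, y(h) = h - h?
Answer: 11/12 ≈ 0.91667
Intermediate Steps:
U(s, V) = 11/12 (U(s, V) = -11*(-1/12) = 11/12)
y(h) = 0
k(Z, l) = Z/5
X(-20)*((0*1)*k(3, y(-1))) + U(-10, 0) = -20*0*1*(1/5)*3 + 11/12 = -0*3/5 + 11/12 = -20*0 + 11/12 = 0 + 11/12 = 11/12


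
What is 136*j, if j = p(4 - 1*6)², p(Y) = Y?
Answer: 544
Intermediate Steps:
j = 4 (j = (4 - 1*6)² = (4 - 6)² = (-2)² = 4)
136*j = 136*4 = 544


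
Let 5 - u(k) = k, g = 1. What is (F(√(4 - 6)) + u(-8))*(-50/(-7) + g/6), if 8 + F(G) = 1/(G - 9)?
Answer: 8903/249 - 307*I*√2/3486 ≈ 35.755 - 0.12454*I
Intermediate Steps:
u(k) = 5 - k
F(G) = -8 + 1/(-9 + G) (F(G) = -8 + 1/(G - 9) = -8 + 1/(-9 + G))
(F(√(4 - 6)) + u(-8))*(-50/(-7) + g/6) = ((73 - 8*√(4 - 6))/(-9 + √(4 - 6)) + (5 - 1*(-8)))*(-50/(-7) + 1/6) = ((73 - 8*I*√2)/(-9 + √(-2)) + (5 + 8))*(-50*(-⅐) + 1*(⅙)) = ((73 - 8*I*√2)/(-9 + I*√2) + 13)*(50/7 + ⅙) = ((73 - 8*I*√2)/(-9 + I*√2) + 13)*(307/42) = (13 + (73 - 8*I*√2)/(-9 + I*√2))*(307/42) = 3991/42 + 307*(73 - 8*I*√2)/(42*(-9 + I*√2))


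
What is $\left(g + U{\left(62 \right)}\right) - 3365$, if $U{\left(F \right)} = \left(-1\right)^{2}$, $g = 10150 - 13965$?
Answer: $-7179$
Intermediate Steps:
$g = -3815$ ($g = 10150 - 13965 = -3815$)
$U{\left(F \right)} = 1$
$\left(g + U{\left(62 \right)}\right) - 3365 = \left(-3815 + 1\right) - 3365 = -3814 - 3365 = -7179$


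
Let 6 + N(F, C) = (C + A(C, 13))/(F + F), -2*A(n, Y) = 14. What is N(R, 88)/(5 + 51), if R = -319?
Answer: -3909/35728 ≈ -0.10941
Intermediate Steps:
A(n, Y) = -7 (A(n, Y) = -1/2*14 = -7)
N(F, C) = -6 + (-7 + C)/(2*F) (N(F, C) = -6 + (C - 7)/(F + F) = -6 + (-7 + C)/((2*F)) = -6 + (-7 + C)*(1/(2*F)) = -6 + (-7 + C)/(2*F))
N(R, 88)/(5 + 51) = ((1/2)*(-7 + 88 - 12*(-319))/(-319))/(5 + 51) = ((1/2)*(-1/319)*(-7 + 88 + 3828))/56 = ((1/2)*(-1/319)*3909)*(1/56) = -3909/638*1/56 = -3909/35728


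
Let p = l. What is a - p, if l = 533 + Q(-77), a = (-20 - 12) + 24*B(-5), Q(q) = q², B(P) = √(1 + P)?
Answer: -6494 + 48*I ≈ -6494.0 + 48.0*I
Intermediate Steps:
a = -32 + 48*I (a = (-20 - 12) + 24*√(1 - 5) = -32 + 24*√(-4) = -32 + 24*(2*I) = -32 + 48*I ≈ -32.0 + 48.0*I)
l = 6462 (l = 533 + (-77)² = 533 + 5929 = 6462)
p = 6462
a - p = (-32 + 48*I) - 1*6462 = (-32 + 48*I) - 6462 = -6494 + 48*I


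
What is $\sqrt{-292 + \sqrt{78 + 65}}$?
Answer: $\sqrt{-292 + \sqrt{143}} \approx 16.734 i$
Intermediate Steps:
$\sqrt{-292 + \sqrt{78 + 65}} = \sqrt{-292 + \sqrt{143}}$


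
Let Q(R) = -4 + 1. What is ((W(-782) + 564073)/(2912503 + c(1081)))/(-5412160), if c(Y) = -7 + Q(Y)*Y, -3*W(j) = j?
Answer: -1693001/47236028149440 ≈ -3.5841e-8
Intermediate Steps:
W(j) = -j/3
Q(R) = -3
c(Y) = -7 - 3*Y
((W(-782) + 564073)/(2912503 + c(1081)))/(-5412160) = ((-⅓*(-782) + 564073)/(2912503 + (-7 - 3*1081)))/(-5412160) = ((782/3 + 564073)/(2912503 + (-7 - 3243)))*(-1/5412160) = (1693001/(3*(2912503 - 3250)))*(-1/5412160) = ((1693001/3)/2909253)*(-1/5412160) = ((1693001/3)*(1/2909253))*(-1/5412160) = (1693001/8727759)*(-1/5412160) = -1693001/47236028149440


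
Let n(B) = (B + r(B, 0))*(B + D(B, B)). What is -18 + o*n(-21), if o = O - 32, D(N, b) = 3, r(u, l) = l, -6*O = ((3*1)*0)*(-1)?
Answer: -12114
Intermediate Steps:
O = 0 (O = -(3*1)*0*(-1)/6 = -3*0*(-1)/6 = -0*(-1) = -⅙*0 = 0)
n(B) = B*(3 + B) (n(B) = (B + 0)*(B + 3) = B*(3 + B))
o = -32 (o = 0 - 32 = -32)
-18 + o*n(-21) = -18 - (-672)*(3 - 21) = -18 - (-672)*(-18) = -18 - 32*378 = -18 - 12096 = -12114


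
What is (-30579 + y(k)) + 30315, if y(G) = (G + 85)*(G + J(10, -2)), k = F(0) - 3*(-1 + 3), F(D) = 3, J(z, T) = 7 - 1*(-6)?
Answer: 556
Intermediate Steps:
J(z, T) = 13 (J(z, T) = 7 + 6 = 13)
k = -3 (k = 3 - 3*(-1 + 3) = 3 - 3*2 = 3 - 6 = -3)
y(G) = (13 + G)*(85 + G) (y(G) = (G + 85)*(G + 13) = (85 + G)*(13 + G) = (13 + G)*(85 + G))
(-30579 + y(k)) + 30315 = (-30579 + (1105 + (-3)**2 + 98*(-3))) + 30315 = (-30579 + (1105 + 9 - 294)) + 30315 = (-30579 + 820) + 30315 = -29759 + 30315 = 556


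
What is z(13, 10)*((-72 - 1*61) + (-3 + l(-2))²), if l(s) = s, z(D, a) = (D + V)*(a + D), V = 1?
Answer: -34776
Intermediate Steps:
z(D, a) = (1 + D)*(D + a) (z(D, a) = (D + 1)*(a + D) = (1 + D)*(D + a))
z(13, 10)*((-72 - 1*61) + (-3 + l(-2))²) = (13 + 10 + 13² + 13*10)*((-72 - 1*61) + (-3 - 2)²) = (13 + 10 + 169 + 130)*((-72 - 61) + (-5)²) = 322*(-133 + 25) = 322*(-108) = -34776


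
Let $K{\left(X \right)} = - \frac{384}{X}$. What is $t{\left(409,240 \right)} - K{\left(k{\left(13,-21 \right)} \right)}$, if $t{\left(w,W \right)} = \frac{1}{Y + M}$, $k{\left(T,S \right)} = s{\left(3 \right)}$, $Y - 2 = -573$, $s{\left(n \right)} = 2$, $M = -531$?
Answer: $\frac{211583}{1102} \approx 192.0$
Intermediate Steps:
$Y = -571$ ($Y = 2 - 573 = -571$)
$k{\left(T,S \right)} = 2$
$t{\left(w,W \right)} = - \frac{1}{1102}$ ($t{\left(w,W \right)} = \frac{1}{-571 - 531} = \frac{1}{-1102} = - \frac{1}{1102}$)
$t{\left(409,240 \right)} - K{\left(k{\left(13,-21 \right)} \right)} = - \frac{1}{1102} - - \frac{384}{2} = - \frac{1}{1102} - \left(-384\right) \frac{1}{2} = - \frac{1}{1102} - -192 = - \frac{1}{1102} + 192 = \frac{211583}{1102}$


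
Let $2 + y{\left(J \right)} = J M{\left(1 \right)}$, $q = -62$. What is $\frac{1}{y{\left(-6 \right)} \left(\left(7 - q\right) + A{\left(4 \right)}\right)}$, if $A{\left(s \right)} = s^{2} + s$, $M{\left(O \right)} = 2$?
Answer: $- \frac{1}{1246} \approx -0.00080257$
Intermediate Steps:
$A{\left(s \right)} = s + s^{2}$
$y{\left(J \right)} = -2 + 2 J$ ($y{\left(J \right)} = -2 + J 2 = -2 + 2 J$)
$\frac{1}{y{\left(-6 \right)} \left(\left(7 - q\right) + A{\left(4 \right)}\right)} = \frac{1}{\left(-2 + 2 \left(-6\right)\right) \left(\left(7 - -62\right) + 4 \left(1 + 4\right)\right)} = \frac{1}{\left(-2 - 12\right) \left(\left(7 + 62\right) + 4 \cdot 5\right)} = \frac{1}{\left(-14\right) \left(69 + 20\right)} = \frac{1}{\left(-14\right) 89} = \frac{1}{-1246} = - \frac{1}{1246}$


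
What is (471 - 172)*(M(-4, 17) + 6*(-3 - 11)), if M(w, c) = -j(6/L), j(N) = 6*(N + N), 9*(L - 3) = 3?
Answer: -157872/5 ≈ -31574.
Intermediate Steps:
L = 10/3 (L = 3 + (⅑)*3 = 3 + ⅓ = 10/3 ≈ 3.3333)
j(N) = 12*N (j(N) = 6*(2*N) = 12*N)
M(w, c) = -108/5 (M(w, c) = -12*6/(10/3) = -12*6*(3/10) = -12*9/5 = -1*108/5 = -108/5)
(471 - 172)*(M(-4, 17) + 6*(-3 - 11)) = (471 - 172)*(-108/5 + 6*(-3 - 11)) = 299*(-108/5 + 6*(-14)) = 299*(-108/5 - 84) = 299*(-528/5) = -157872/5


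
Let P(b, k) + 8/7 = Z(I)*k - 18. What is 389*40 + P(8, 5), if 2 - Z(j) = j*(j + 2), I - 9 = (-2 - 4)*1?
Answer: 108331/7 ≈ 15476.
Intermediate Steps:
I = 3 (I = 9 + (-2 - 4)*1 = 9 - 6*1 = 9 - 6 = 3)
Z(j) = 2 - j*(2 + j) (Z(j) = 2 - j*(j + 2) = 2 - j*(2 + j))
P(b, k) = -134/7 - 13*k (P(b, k) = -8/7 + ((2 - 1*3**2 - 2*3)*k - 18) = -8/7 + ((2 - 1*9 - 6)*k - 18) = -8/7 + ((2 - 9 - 6)*k - 18) = -8/7 + (-13*k - 18) = -8/7 + (-18 - 13*k) = -134/7 - 13*k)
389*40 + P(8, 5) = 389*40 + (-134/7 - 13*5) = 15560 + (-134/7 - 65) = 15560 - 589/7 = 108331/7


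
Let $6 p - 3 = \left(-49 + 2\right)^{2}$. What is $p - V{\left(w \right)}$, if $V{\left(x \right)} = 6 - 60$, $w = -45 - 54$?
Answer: $\frac{1268}{3} \approx 422.67$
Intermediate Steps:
$w = -99$
$V{\left(x \right)} = -54$
$p = \frac{1106}{3}$ ($p = \frac{1}{2} + \frac{\left(-49 + 2\right)^{2}}{6} = \frac{1}{2} + \frac{\left(-47\right)^{2}}{6} = \frac{1}{2} + \frac{1}{6} \cdot 2209 = \frac{1}{2} + \frac{2209}{6} = \frac{1106}{3} \approx 368.67$)
$p - V{\left(w \right)} = \frac{1106}{3} - -54 = \frac{1106}{3} + 54 = \frac{1268}{3}$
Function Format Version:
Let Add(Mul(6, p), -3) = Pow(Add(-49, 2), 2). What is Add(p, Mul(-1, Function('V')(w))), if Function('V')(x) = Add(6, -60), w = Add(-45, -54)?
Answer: Rational(1268, 3) ≈ 422.67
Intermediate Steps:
w = -99
Function('V')(x) = -54
p = Rational(1106, 3) (p = Add(Rational(1, 2), Mul(Rational(1, 6), Pow(Add(-49, 2), 2))) = Add(Rational(1, 2), Mul(Rational(1, 6), Pow(-47, 2))) = Add(Rational(1, 2), Mul(Rational(1, 6), 2209)) = Add(Rational(1, 2), Rational(2209, 6)) = Rational(1106, 3) ≈ 368.67)
Add(p, Mul(-1, Function('V')(w))) = Add(Rational(1106, 3), Mul(-1, -54)) = Add(Rational(1106, 3), 54) = Rational(1268, 3)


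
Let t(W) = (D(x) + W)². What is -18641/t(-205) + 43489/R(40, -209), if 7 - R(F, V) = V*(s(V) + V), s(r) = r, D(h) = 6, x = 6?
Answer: -3350592444/3459345355 ≈ -0.96856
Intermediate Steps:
t(W) = (6 + W)²
R(F, V) = 7 - 2*V² (R(F, V) = 7 - V*(V + V) = 7 - V*2*V = 7 - 2*V²)
-18641/t(-205) + 43489/R(40, -209) = -18641/(6 - 205)² + 43489/(7 - 2*(-209)²) = -18641/((-199)²) + 43489/(7 - 2*43681) = -18641/39601 + 43489/(7 - 87362) = -18641*1/39601 + 43489/(-87355) = -18641/39601 + 43489*(-1/87355) = -18641/39601 - 43489/87355 = -3350592444/3459345355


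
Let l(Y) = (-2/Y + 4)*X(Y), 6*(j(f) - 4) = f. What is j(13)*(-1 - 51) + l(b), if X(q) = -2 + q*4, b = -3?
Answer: -386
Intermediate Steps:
j(f) = 4 + f/6
X(q) = -2 + 4*q
l(Y) = (-2 + 4*Y)*(4 - 2/Y) (l(Y) = (-2/Y + 4)*(-2 + 4*Y) = (4 - 2/Y)*(-2 + 4*Y) = (-2 + 4*Y)*(4 - 2/Y))
j(13)*(-1 - 51) + l(b) = (4 + (1/6)*13)*(-1 - 51) + 4*(-1 + 2*(-3))**2/(-3) = (4 + 13/6)*(-52) + 4*(-1/3)*(-1 - 6)**2 = (37/6)*(-52) + 4*(-1/3)*(-7)**2 = -962/3 + 4*(-1/3)*49 = -962/3 - 196/3 = -386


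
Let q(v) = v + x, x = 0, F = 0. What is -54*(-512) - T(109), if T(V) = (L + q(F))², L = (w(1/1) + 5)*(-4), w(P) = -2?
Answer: 27504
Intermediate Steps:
L = -12 (L = (-2 + 5)*(-4) = 3*(-4) = -12)
q(v) = v (q(v) = v + 0 = v)
T(V) = 144 (T(V) = (-12 + 0)² = (-12)² = 144)
-54*(-512) - T(109) = -54*(-512) - 1*144 = 27648 - 144 = 27504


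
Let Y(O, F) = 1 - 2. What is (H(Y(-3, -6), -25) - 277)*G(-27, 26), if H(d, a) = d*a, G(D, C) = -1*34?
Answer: 8568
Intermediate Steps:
Y(O, F) = -1
G(D, C) = -34
H(d, a) = a*d
(H(Y(-3, -6), -25) - 277)*G(-27, 26) = (-25*(-1) - 277)*(-34) = (25 - 277)*(-34) = -252*(-34) = 8568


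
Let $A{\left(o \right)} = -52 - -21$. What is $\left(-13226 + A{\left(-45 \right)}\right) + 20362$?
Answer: $7105$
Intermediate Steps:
$A{\left(o \right)} = -31$ ($A{\left(o \right)} = -52 + 21 = -31$)
$\left(-13226 + A{\left(-45 \right)}\right) + 20362 = \left(-13226 - 31\right) + 20362 = -13257 + 20362 = 7105$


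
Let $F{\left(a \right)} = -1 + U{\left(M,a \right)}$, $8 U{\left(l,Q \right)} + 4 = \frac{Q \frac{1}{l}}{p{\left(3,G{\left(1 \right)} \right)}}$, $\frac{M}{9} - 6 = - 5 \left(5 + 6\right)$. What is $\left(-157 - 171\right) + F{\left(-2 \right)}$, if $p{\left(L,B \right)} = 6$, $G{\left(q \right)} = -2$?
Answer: $- \frac{3487427}{10584} \approx -329.5$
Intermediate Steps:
$M = -441$ ($M = 54 + 9 \left(- 5 \left(5 + 6\right)\right) = 54 + 9 \left(\left(-5\right) 11\right) = 54 + 9 \left(-55\right) = 54 - 495 = -441$)
$U{\left(l,Q \right)} = - \frac{1}{2} + \frac{Q}{48 l}$ ($U{\left(l,Q \right)} = - \frac{1}{2} + \frac{\frac{Q}{l} \frac{1}{6}}{8} = - \frac{1}{2} + \frac{\frac{1}{6} Q \frac{1}{l}}{8} = - \frac{1}{2} + \frac{Q}{48 l}$)
$F{\left(a \right)} = - \frac{3}{2} - \frac{a}{21168}$ ($F{\left(a \right)} = -1 + \frac{a - -10584}{48 \left(-441\right)} = -1 + \frac{1}{48} \left(- \frac{1}{441}\right) \left(a + 10584\right) = -1 + \frac{1}{48} \left(- \frac{1}{441}\right) \left(10584 + a\right) = -1 - \left(\frac{1}{2} + \frac{a}{21168}\right) = - \frac{3}{2} - \frac{a}{21168}$)
$\left(-157 - 171\right) + F{\left(-2 \right)} = \left(-157 - 171\right) - \frac{15875}{10584} = -328 + \left(- \frac{3}{2} + \frac{1}{10584}\right) = -328 - \frac{15875}{10584} = - \frac{3487427}{10584}$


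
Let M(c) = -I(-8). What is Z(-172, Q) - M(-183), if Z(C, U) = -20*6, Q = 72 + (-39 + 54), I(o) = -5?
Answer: -125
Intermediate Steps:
Q = 87 (Q = 72 + 15 = 87)
M(c) = 5 (M(c) = -1*(-5) = 5)
Z(C, U) = -120
Z(-172, Q) - M(-183) = -120 - 1*5 = -120 - 5 = -125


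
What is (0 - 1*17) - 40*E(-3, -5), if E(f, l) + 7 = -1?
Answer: 303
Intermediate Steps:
E(f, l) = -8 (E(f, l) = -7 - 1 = -8)
(0 - 1*17) - 40*E(-3, -5) = (0 - 1*17) - 40*(-8) = (0 - 17) + 320 = -17 + 320 = 303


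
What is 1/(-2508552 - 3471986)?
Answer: -1/5980538 ≈ -1.6721e-7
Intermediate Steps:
1/(-2508552 - 3471986) = 1/(-5980538) = -1/5980538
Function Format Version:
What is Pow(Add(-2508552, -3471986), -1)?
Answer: Rational(-1, 5980538) ≈ -1.6721e-7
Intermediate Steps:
Pow(Add(-2508552, -3471986), -1) = Pow(-5980538, -1) = Rational(-1, 5980538)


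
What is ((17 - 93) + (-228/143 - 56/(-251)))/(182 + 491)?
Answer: -2777088/24155989 ≈ -0.11496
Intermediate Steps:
((17 - 93) + (-228/143 - 56/(-251)))/(182 + 491) = (-76 + (-228*1/143 - 56*(-1/251)))/673 = (-76 + (-228/143 + 56/251))*(1/673) = (-76 - 49220/35893)*(1/673) = -2777088/35893*1/673 = -2777088/24155989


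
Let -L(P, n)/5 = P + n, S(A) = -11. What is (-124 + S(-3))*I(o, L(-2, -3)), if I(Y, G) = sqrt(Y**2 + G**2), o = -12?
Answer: -135*sqrt(769) ≈ -3743.7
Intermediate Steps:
L(P, n) = -5*P - 5*n (L(P, n) = -5*(P + n) = -5*P - 5*n)
I(Y, G) = sqrt(G**2 + Y**2)
(-124 + S(-3))*I(o, L(-2, -3)) = (-124 - 11)*sqrt((-5*(-2) - 5*(-3))**2 + (-12)**2) = -135*sqrt((10 + 15)**2 + 144) = -135*sqrt(25**2 + 144) = -135*sqrt(625 + 144) = -135*sqrt(769)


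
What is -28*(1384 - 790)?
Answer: -16632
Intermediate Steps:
-28*(1384 - 790) = -28*594 = -16632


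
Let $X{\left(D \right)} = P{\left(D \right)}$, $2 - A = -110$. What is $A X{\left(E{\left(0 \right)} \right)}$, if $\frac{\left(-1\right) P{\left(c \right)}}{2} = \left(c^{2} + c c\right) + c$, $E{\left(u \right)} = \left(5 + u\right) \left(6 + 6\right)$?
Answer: $-1626240$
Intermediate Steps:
$A = 112$ ($A = 2 - -110 = 2 + 110 = 112$)
$E{\left(u \right)} = 60 + 12 u$ ($E{\left(u \right)} = \left(5 + u\right) 12 = 60 + 12 u$)
$P{\left(c \right)} = - 4 c^{2} - 2 c$ ($P{\left(c \right)} = - 2 \left(\left(c^{2} + c c\right) + c\right) = - 2 \left(\left(c^{2} + c^{2}\right) + c\right) = - 2 \left(2 c^{2} + c\right) = - 2 \left(c + 2 c^{2}\right) = - 4 c^{2} - 2 c$)
$X{\left(D \right)} = - 2 D \left(1 + 2 D\right)$
$A X{\left(E{\left(0 \right)} \right)} = 112 \left(- 2 \left(60 + 12 \cdot 0\right) \left(1 + 2 \left(60 + 12 \cdot 0\right)\right)\right) = 112 \left(- 2 \left(60 + 0\right) \left(1 + 2 \left(60 + 0\right)\right)\right) = 112 \left(\left(-2\right) 60 \left(1 + 2 \cdot 60\right)\right) = 112 \left(\left(-2\right) 60 \left(1 + 120\right)\right) = 112 \left(\left(-2\right) 60 \cdot 121\right) = 112 \left(-14520\right) = -1626240$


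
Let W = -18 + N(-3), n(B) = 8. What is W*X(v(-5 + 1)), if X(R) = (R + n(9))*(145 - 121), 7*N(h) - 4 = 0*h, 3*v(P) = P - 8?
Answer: -11712/7 ≈ -1673.1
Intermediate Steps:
v(P) = -8/3 + P/3 (v(P) = (P - 8)/3 = (-8 + P)/3 = -8/3 + P/3)
N(h) = 4/7 (N(h) = 4/7 + (0*h)/7 = 4/7 + (⅐)*0 = 4/7 + 0 = 4/7)
X(R) = 192 + 24*R (X(R) = (R + 8)*(145 - 121) = (8 + R)*24 = 192 + 24*R)
W = -122/7 (W = -18 + 4/7 = -122/7 ≈ -17.429)
W*X(v(-5 + 1)) = -122*(192 + 24*(-8/3 + (-5 + 1)/3))/7 = -122*(192 + 24*(-8/3 + (⅓)*(-4)))/7 = -122*(192 + 24*(-8/3 - 4/3))/7 = -122*(192 + 24*(-4))/7 = -122*(192 - 96)/7 = -122/7*96 = -11712/7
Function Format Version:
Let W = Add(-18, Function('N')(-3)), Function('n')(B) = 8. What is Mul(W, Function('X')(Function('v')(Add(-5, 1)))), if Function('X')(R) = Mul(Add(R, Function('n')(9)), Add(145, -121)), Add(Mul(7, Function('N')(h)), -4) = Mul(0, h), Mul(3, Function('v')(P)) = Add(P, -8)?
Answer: Rational(-11712, 7) ≈ -1673.1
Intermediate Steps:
Function('v')(P) = Add(Rational(-8, 3), Mul(Rational(1, 3), P)) (Function('v')(P) = Mul(Rational(1, 3), Add(P, -8)) = Mul(Rational(1, 3), Add(-8, P)) = Add(Rational(-8, 3), Mul(Rational(1, 3), P)))
Function('N')(h) = Rational(4, 7) (Function('N')(h) = Add(Rational(4, 7), Mul(Rational(1, 7), Mul(0, h))) = Add(Rational(4, 7), Mul(Rational(1, 7), 0)) = Add(Rational(4, 7), 0) = Rational(4, 7))
Function('X')(R) = Add(192, Mul(24, R)) (Function('X')(R) = Mul(Add(R, 8), Add(145, -121)) = Mul(Add(8, R), 24) = Add(192, Mul(24, R)))
W = Rational(-122, 7) (W = Add(-18, Rational(4, 7)) = Rational(-122, 7) ≈ -17.429)
Mul(W, Function('X')(Function('v')(Add(-5, 1)))) = Mul(Rational(-122, 7), Add(192, Mul(24, Add(Rational(-8, 3), Mul(Rational(1, 3), Add(-5, 1)))))) = Mul(Rational(-122, 7), Add(192, Mul(24, Add(Rational(-8, 3), Mul(Rational(1, 3), -4))))) = Mul(Rational(-122, 7), Add(192, Mul(24, Add(Rational(-8, 3), Rational(-4, 3))))) = Mul(Rational(-122, 7), Add(192, Mul(24, -4))) = Mul(Rational(-122, 7), Add(192, -96)) = Mul(Rational(-122, 7), 96) = Rational(-11712, 7)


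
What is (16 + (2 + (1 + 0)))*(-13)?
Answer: -247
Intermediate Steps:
(16 + (2 + (1 + 0)))*(-13) = (16 + (2 + 1))*(-13) = (16 + 3)*(-13) = 19*(-13) = -247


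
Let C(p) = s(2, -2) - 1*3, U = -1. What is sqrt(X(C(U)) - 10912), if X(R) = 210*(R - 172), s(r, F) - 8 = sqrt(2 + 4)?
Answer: sqrt(-45982 + 210*sqrt(6)) ≈ 213.23*I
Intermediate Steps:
s(r, F) = 8 + sqrt(6) (s(r, F) = 8 + sqrt(2 + 4) = 8 + sqrt(6))
C(p) = 5 + sqrt(6) (C(p) = (8 + sqrt(6)) - 1*3 = (8 + sqrt(6)) - 3 = 5 + sqrt(6))
X(R) = -36120 + 210*R (X(R) = 210*(-172 + R) = -36120 + 210*R)
sqrt(X(C(U)) - 10912) = sqrt((-36120 + 210*(5 + sqrt(6))) - 10912) = sqrt((-36120 + (1050 + 210*sqrt(6))) - 10912) = sqrt((-35070 + 210*sqrt(6)) - 10912) = sqrt(-45982 + 210*sqrt(6))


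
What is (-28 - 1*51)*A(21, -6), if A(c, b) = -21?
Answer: 1659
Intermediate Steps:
(-28 - 1*51)*A(21, -6) = (-28 - 1*51)*(-21) = (-28 - 51)*(-21) = -79*(-21) = 1659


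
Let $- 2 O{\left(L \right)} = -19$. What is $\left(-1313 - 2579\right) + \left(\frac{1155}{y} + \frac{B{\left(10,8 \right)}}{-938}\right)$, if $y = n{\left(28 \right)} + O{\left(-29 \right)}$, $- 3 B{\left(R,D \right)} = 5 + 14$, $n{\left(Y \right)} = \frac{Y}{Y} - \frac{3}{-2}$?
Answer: $- \frac{21362443}{5628} \approx -3795.7$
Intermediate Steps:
$n{\left(Y \right)} = \frac{5}{2}$ ($n{\left(Y \right)} = 1 - - \frac{3}{2} = 1 + \frac{3}{2} = \frac{5}{2}$)
$B{\left(R,D \right)} = - \frac{19}{3}$ ($B{\left(R,D \right)} = - \frac{5 + 14}{3} = \left(- \frac{1}{3}\right) 19 = - \frac{19}{3}$)
$O{\left(L \right)} = \frac{19}{2}$ ($O{\left(L \right)} = \left(- \frac{1}{2}\right) \left(-19\right) = \frac{19}{2}$)
$y = 12$ ($y = \frac{5}{2} + \frac{19}{2} = 12$)
$\left(-1313 - 2579\right) + \left(\frac{1155}{y} + \frac{B{\left(10,8 \right)}}{-938}\right) = \left(-1313 - 2579\right) + \left(\frac{1155}{12} - \frac{19}{3 \left(-938\right)}\right) = -3892 + \left(1155 \cdot \frac{1}{12} - - \frac{19}{2814}\right) = -3892 + \left(\frac{385}{4} + \frac{19}{2814}\right) = -3892 + \frac{541733}{5628} = - \frac{21362443}{5628}$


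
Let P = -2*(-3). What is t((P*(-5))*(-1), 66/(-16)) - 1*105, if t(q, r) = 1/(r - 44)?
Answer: -40433/385 ≈ -105.02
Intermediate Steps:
P = 6
t(q, r) = 1/(-44 + r)
t((P*(-5))*(-1), 66/(-16)) - 1*105 = 1/(-44 + 66/(-16)) - 1*105 = 1/(-44 + 66*(-1/16)) - 105 = 1/(-44 - 33/8) - 105 = 1/(-385/8) - 105 = -8/385 - 105 = -40433/385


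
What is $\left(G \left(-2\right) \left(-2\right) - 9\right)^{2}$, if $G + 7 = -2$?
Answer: $2025$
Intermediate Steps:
$G = -9$ ($G = -7 - 2 = -9$)
$\left(G \left(-2\right) \left(-2\right) - 9\right)^{2} = \left(\left(-9\right) \left(-2\right) \left(-2\right) - 9\right)^{2} = \left(18 \left(-2\right) - 9\right)^{2} = \left(-36 - 9\right)^{2} = \left(-45\right)^{2} = 2025$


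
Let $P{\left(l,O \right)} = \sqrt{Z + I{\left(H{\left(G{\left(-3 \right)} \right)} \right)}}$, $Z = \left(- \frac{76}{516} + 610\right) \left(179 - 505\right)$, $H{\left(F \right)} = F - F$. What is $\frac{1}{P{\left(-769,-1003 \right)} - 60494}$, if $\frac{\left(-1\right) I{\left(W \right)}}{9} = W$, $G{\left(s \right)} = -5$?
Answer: $- \frac{3901863}{236052123695} - \frac{i \sqrt{3308430234}}{472104247390} \approx -1.653 \cdot 10^{-5} - 1.2184 \cdot 10^{-7} i$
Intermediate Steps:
$H{\left(F \right)} = 0$
$I{\left(W \right)} = - 9 W$
$Z = - \frac{25646746}{129}$ ($Z = \left(\left(-76\right) \frac{1}{516} + 610\right) \left(-326\right) = \left(- \frac{19}{129} + 610\right) \left(-326\right) = \frac{78671}{129} \left(-326\right) = - \frac{25646746}{129} \approx -1.9881 \cdot 10^{5}$)
$P{\left(l,O \right)} = \frac{i \sqrt{3308430234}}{129}$ ($P{\left(l,O \right)} = \sqrt{- \frac{25646746}{129} - 0} = \sqrt{- \frac{25646746}{129} + 0} = \sqrt{- \frac{25646746}{129}} = \frac{i \sqrt{3308430234}}{129}$)
$\frac{1}{P{\left(-769,-1003 \right)} - 60494} = \frac{1}{\frac{i \sqrt{3308430234}}{129} - 60494} = \frac{1}{-60494 + \frac{i \sqrt{3308430234}}{129}}$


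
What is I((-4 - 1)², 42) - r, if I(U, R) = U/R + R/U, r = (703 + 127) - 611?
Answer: -227561/1050 ≈ -216.72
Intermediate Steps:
r = 219 (r = 830 - 611 = 219)
I(U, R) = R/U + U/R
I((-4 - 1)², 42) - r = (42/((-4 - 1)²) + (-4 - 1)²/42) - 1*219 = (42/((-5)²) + (-5)²*(1/42)) - 219 = (42/25 + 25*(1/42)) - 219 = (42*(1/25) + 25/42) - 219 = (42/25 + 25/42) - 219 = 2389/1050 - 219 = -227561/1050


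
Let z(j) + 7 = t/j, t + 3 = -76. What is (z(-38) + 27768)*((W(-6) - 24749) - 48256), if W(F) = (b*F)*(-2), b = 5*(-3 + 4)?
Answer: -76956756165/38 ≈ -2.0252e+9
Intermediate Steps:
b = 5 (b = 5*1 = 5)
t = -79 (t = -3 - 76 = -79)
z(j) = -7 - 79/j
W(F) = -10*F (W(F) = (5*F)*(-2) = -10*F)
(z(-38) + 27768)*((W(-6) - 24749) - 48256) = ((-7 - 79/(-38)) + 27768)*((-10*(-6) - 24749) - 48256) = ((-7 - 79*(-1/38)) + 27768)*((60 - 24749) - 48256) = ((-7 + 79/38) + 27768)*(-24689 - 48256) = (-187/38 + 27768)*(-72945) = (1054997/38)*(-72945) = -76956756165/38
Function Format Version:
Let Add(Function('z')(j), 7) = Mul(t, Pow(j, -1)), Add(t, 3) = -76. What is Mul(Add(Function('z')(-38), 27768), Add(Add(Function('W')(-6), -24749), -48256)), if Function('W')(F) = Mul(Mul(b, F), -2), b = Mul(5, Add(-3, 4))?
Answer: Rational(-76956756165, 38) ≈ -2.0252e+9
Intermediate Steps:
b = 5 (b = Mul(5, 1) = 5)
t = -79 (t = Add(-3, -76) = -79)
Function('z')(j) = Add(-7, Mul(-79, Pow(j, -1)))
Function('W')(F) = Mul(-10, F) (Function('W')(F) = Mul(Mul(5, F), -2) = Mul(-10, F))
Mul(Add(Function('z')(-38), 27768), Add(Add(Function('W')(-6), -24749), -48256)) = Mul(Add(Add(-7, Mul(-79, Pow(-38, -1))), 27768), Add(Add(Mul(-10, -6), -24749), -48256)) = Mul(Add(Add(-7, Mul(-79, Rational(-1, 38))), 27768), Add(Add(60, -24749), -48256)) = Mul(Add(Add(-7, Rational(79, 38)), 27768), Add(-24689, -48256)) = Mul(Add(Rational(-187, 38), 27768), -72945) = Mul(Rational(1054997, 38), -72945) = Rational(-76956756165, 38)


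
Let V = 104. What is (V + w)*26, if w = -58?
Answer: 1196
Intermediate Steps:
(V + w)*26 = (104 - 58)*26 = 46*26 = 1196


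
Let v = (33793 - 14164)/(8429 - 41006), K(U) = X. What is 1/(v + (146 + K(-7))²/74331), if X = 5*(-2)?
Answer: -807160329/285499669 ≈ -2.8272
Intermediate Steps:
X = -10
K(U) = -10
v = -6543/10859 (v = 19629/(-32577) = 19629*(-1/32577) = -6543/10859 ≈ -0.60254)
1/(v + (146 + K(-7))²/74331) = 1/(-6543/10859 + (146 - 10)²/74331) = 1/(-6543/10859 + 136²*(1/74331)) = 1/(-6543/10859 + 18496*(1/74331)) = 1/(-6543/10859 + 18496/74331) = 1/(-285499669/807160329) = -807160329/285499669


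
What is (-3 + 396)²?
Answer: 154449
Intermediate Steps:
(-3 + 396)² = 393² = 154449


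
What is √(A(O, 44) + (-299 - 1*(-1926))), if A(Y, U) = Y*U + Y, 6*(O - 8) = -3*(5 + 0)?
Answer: √7498/2 ≈ 43.295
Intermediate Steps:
O = 11/2 (O = 8 + (-3*(5 + 0))/6 = 8 + (-3*5)/6 = 8 + (⅙)*(-15) = 8 - 5/2 = 11/2 ≈ 5.5000)
A(Y, U) = Y + U*Y (A(Y, U) = U*Y + Y = Y + U*Y)
√(A(O, 44) + (-299 - 1*(-1926))) = √(11*(1 + 44)/2 + (-299 - 1*(-1926))) = √((11/2)*45 + (-299 + 1926)) = √(495/2 + 1627) = √(3749/2) = √7498/2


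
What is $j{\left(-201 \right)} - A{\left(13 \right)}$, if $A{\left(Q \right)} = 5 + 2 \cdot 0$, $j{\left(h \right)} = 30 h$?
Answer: $-6035$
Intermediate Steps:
$A{\left(Q \right)} = 5$ ($A{\left(Q \right)} = 5 + 0 = 5$)
$j{\left(-201 \right)} - A{\left(13 \right)} = 30 \left(-201\right) - 5 = -6030 - 5 = -6035$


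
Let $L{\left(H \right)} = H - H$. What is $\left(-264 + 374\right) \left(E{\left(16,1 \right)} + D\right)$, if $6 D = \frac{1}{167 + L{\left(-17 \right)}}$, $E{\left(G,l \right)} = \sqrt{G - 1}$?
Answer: $\frac{55}{501} + 110 \sqrt{15} \approx 426.14$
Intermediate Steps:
$E{\left(G,l \right)} = \sqrt{-1 + G}$
$L{\left(H \right)} = 0$
$D = \frac{1}{1002}$ ($D = \frac{1}{6 \left(167 + 0\right)} = \frac{1}{6 \cdot 167} = \frac{1}{6} \cdot \frac{1}{167} = \frac{1}{1002} \approx 0.000998$)
$\left(-264 + 374\right) \left(E{\left(16,1 \right)} + D\right) = \left(-264 + 374\right) \left(\sqrt{-1 + 16} + \frac{1}{1002}\right) = 110 \left(\sqrt{15} + \frac{1}{1002}\right) = 110 \left(\frac{1}{1002} + \sqrt{15}\right) = \frac{55}{501} + 110 \sqrt{15}$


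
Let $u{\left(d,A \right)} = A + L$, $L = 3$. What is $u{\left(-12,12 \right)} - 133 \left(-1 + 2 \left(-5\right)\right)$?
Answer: $1478$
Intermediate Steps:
$u{\left(d,A \right)} = 3 + A$ ($u{\left(d,A \right)} = A + 3 = 3 + A$)
$u{\left(-12,12 \right)} - 133 \left(-1 + 2 \left(-5\right)\right) = \left(3 + 12\right) - 133 \left(-1 + 2 \left(-5\right)\right) = 15 - 133 \left(-1 - 10\right) = 15 - -1463 = 15 + 1463 = 1478$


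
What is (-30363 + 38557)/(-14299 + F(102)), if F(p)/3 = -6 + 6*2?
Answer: -8194/14281 ≈ -0.57377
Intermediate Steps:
F(p) = 18 (F(p) = 3*(-6 + 6*2) = 3*(-6 + 12) = 3*6 = 18)
(-30363 + 38557)/(-14299 + F(102)) = (-30363 + 38557)/(-14299 + 18) = 8194/(-14281) = 8194*(-1/14281) = -8194/14281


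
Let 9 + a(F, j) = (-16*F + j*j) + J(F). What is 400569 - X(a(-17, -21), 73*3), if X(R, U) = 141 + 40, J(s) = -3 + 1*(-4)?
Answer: 400388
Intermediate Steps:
J(s) = -7 (J(s) = -3 - 4 = -7)
a(F, j) = -16 + j**2 - 16*F (a(F, j) = -9 + ((-16*F + j*j) - 7) = -9 + ((-16*F + j**2) - 7) = -9 + ((j**2 - 16*F) - 7) = -9 + (-7 + j**2 - 16*F) = -16 + j**2 - 16*F)
X(R, U) = 181
400569 - X(a(-17, -21), 73*3) = 400569 - 1*181 = 400569 - 181 = 400388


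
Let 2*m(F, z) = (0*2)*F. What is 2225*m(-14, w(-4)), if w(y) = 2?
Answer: 0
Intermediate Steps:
m(F, z) = 0 (m(F, z) = ((0*2)*F)/2 = (0*F)/2 = (1/2)*0 = 0)
2225*m(-14, w(-4)) = 2225*0 = 0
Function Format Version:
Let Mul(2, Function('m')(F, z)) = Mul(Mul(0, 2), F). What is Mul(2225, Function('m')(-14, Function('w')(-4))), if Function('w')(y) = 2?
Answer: 0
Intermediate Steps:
Function('m')(F, z) = 0 (Function('m')(F, z) = Mul(Rational(1, 2), Mul(Mul(0, 2), F)) = Mul(Rational(1, 2), Mul(0, F)) = Mul(Rational(1, 2), 0) = 0)
Mul(2225, Function('m')(-14, Function('w')(-4))) = Mul(2225, 0) = 0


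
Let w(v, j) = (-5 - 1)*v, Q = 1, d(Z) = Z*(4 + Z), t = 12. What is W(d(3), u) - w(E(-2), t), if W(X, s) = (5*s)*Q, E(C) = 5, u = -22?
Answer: -80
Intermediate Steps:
w(v, j) = -6*v
W(X, s) = 5*s (W(X, s) = (5*s)*1 = 5*s)
W(d(3), u) - w(E(-2), t) = 5*(-22) - (-6)*5 = -110 - 1*(-30) = -110 + 30 = -80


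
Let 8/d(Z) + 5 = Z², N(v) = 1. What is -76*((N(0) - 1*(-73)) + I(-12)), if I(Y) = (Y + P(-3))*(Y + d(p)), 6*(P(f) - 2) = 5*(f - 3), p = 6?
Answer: -589304/31 ≈ -19010.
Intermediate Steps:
P(f) = -½ + 5*f/6 (P(f) = 2 + (5*(f - 3))/6 = 2 + (5*(-3 + f))/6 = 2 + (-15 + 5*f)/6 = 2 + (-5/2 + 5*f/6) = -½ + 5*f/6)
d(Z) = 8/(-5 + Z²)
I(Y) = (-3 + Y)*(8/31 + Y) (I(Y) = (Y + (-½ + (⅚)*(-3)))*(Y + 8/(-5 + 6²)) = (Y + (-½ - 5/2))*(Y + 8/(-5 + 36)) = (Y - 3)*(Y + 8/31) = (-3 + Y)*(Y + 8*(1/31)) = (-3 + Y)*(Y + 8/31) = (-3 + Y)*(8/31 + Y))
-76*((N(0) - 1*(-73)) + I(-12)) = -76*((1 - 1*(-73)) + (-24/31 + (-12)² - 85/31*(-12))) = -76*((1 + 73) + (-24/31 + 144 + 1020/31)) = -76*(74 + 5460/31) = -76*7754/31 = -589304/31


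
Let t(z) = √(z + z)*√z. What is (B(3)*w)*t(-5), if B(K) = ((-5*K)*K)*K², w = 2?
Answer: 4050*√2 ≈ 5727.6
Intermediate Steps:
t(z) = z*√2 (t(z) = √(2*z)*√z = (√2*√z)*√z = z*√2)
B(K) = -5*K⁴ (B(K) = (-5*K²)*K² = -5*K⁴)
(B(3)*w)*t(-5) = (-5*3⁴*2)*(-5*√2) = (-5*81*2)*(-5*√2) = (-405*2)*(-5*√2) = -(-4050)*√2 = 4050*√2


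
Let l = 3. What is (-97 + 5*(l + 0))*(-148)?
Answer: 12136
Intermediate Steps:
(-97 + 5*(l + 0))*(-148) = (-97 + 5*(3 + 0))*(-148) = (-97 + 5*3)*(-148) = (-97 + 15)*(-148) = -82*(-148) = 12136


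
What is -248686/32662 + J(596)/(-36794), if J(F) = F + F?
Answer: -2297271447/300441407 ≈ -7.6463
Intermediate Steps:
J(F) = 2*F
-248686/32662 + J(596)/(-36794) = -248686/32662 + (2*596)/(-36794) = -248686*1/32662 + 1192*(-1/36794) = -124343/16331 - 596/18397 = -2297271447/300441407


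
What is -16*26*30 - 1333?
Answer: -13813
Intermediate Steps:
-16*26*30 - 1333 = -416*30 - 1333 = -12480 - 1333 = -13813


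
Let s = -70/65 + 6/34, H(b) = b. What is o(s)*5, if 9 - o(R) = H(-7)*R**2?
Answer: 3583880/48841 ≈ 73.379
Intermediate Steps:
s = -199/221 (s = -70*1/65 + 6*(1/34) = -14/13 + 3/17 = -199/221 ≈ -0.90045)
o(R) = 9 + 7*R**2 (o(R) = 9 - (-7)*R**2 = 9 + 7*R**2)
o(s)*5 = (9 + 7*(-199/221)**2)*5 = (9 + 7*(39601/48841))*5 = (9 + 277207/48841)*5 = (716776/48841)*5 = 3583880/48841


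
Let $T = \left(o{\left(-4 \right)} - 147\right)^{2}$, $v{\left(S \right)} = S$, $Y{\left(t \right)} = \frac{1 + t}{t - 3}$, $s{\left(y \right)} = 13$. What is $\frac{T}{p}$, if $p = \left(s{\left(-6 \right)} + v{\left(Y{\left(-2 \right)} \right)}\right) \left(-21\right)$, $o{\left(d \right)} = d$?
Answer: $- \frac{114005}{1386} \approx -82.255$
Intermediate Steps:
$Y{\left(t \right)} = \frac{1 + t}{-3 + t}$
$p = - \frac{1386}{5}$ ($p = \left(13 + \frac{1 - 2}{-3 - 2}\right) \left(-21\right) = \left(13 + \frac{1}{-5} \left(-1\right)\right) \left(-21\right) = \left(13 - - \frac{1}{5}\right) \left(-21\right) = \left(13 + \frac{1}{5}\right) \left(-21\right) = \frac{66}{5} \left(-21\right) = - \frac{1386}{5} \approx -277.2$)
$T = 22801$ ($T = \left(-4 - 147\right)^{2} = \left(-151\right)^{2} = 22801$)
$\frac{T}{p} = \frac{22801}{- \frac{1386}{5}} = 22801 \left(- \frac{5}{1386}\right) = - \frac{114005}{1386}$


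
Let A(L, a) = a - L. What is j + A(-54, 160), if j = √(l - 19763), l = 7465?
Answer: 214 + I*√12298 ≈ 214.0 + 110.9*I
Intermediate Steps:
j = I*√12298 (j = √(7465 - 19763) = √(-12298) = I*√12298 ≈ 110.9*I)
j + A(-54, 160) = I*√12298 + (160 - 1*(-54)) = I*√12298 + (160 + 54) = I*√12298 + 214 = 214 + I*√12298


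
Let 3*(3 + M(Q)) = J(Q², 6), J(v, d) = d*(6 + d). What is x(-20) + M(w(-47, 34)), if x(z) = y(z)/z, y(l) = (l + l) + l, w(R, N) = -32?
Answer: 24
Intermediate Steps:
M(Q) = 21 (M(Q) = -3 + (6*(6 + 6))/3 = -3 + (6*12)/3 = -3 + (⅓)*72 = -3 + 24 = 21)
y(l) = 3*l (y(l) = 2*l + l = 3*l)
x(z) = 3 (x(z) = (3*z)/z = 3)
x(-20) + M(w(-47, 34)) = 3 + 21 = 24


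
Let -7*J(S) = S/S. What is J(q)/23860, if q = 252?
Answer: -1/167020 ≈ -5.9873e-6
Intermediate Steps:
J(S) = -⅐ (J(S) = -S/(7*S) = -⅐*1 = -⅐)
J(q)/23860 = -⅐/23860 = -⅐*1/23860 = -1/167020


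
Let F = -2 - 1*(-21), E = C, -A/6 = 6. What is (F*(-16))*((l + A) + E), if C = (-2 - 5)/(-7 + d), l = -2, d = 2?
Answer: 55632/5 ≈ 11126.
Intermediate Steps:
A = -36 (A = -6*6 = -36)
C = 7/5 (C = (-2 - 5)/(-7 + 2) = -7/(-5) = -7*(-1/5) = 7/5 ≈ 1.4000)
E = 7/5 ≈ 1.4000
F = 19 (F = -2 + 21 = 19)
(F*(-16))*((l + A) + E) = (19*(-16))*((-2 - 36) + 7/5) = -304*(-38 + 7/5) = -304*(-183/5) = 55632/5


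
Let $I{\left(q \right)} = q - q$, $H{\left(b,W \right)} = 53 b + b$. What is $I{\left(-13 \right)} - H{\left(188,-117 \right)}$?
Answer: $-10152$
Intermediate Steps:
$H{\left(b,W \right)} = 54 b$
$I{\left(q \right)} = 0$
$I{\left(-13 \right)} - H{\left(188,-117 \right)} = 0 - 54 \cdot 188 = 0 - 10152 = -10152$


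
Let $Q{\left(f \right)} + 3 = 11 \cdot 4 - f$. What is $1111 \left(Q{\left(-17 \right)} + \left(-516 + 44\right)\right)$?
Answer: $-459954$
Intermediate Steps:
$Q{\left(f \right)} = 41 - f$ ($Q{\left(f \right)} = -3 - \left(-44 + f\right) = 41 - f$)
$1111 \left(Q{\left(-17 \right)} + \left(-516 + 44\right)\right) = 1111 \left(\left(41 - -17\right) + \left(-516 + 44\right)\right) = 1111 \left(\left(41 + 17\right) - 472\right) = 1111 \left(58 - 472\right) = 1111 \left(-414\right) = -459954$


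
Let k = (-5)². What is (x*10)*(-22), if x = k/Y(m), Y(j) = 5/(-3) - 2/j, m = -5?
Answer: 82500/19 ≈ 4342.1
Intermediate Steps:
Y(j) = -5/3 - 2/j (Y(j) = 5*(-⅓) - 2/j = -5/3 - 2/j)
k = 25
x = -375/19 (x = 25/(-5/3 - 2/(-5)) = 25/(-5/3 - 2*(-⅕)) = 25/(-5/3 + ⅖) = 25/(-19/15) = 25*(-15/19) = -375/19 ≈ -19.737)
(x*10)*(-22) = -375/19*10*(-22) = -3750/19*(-22) = 82500/19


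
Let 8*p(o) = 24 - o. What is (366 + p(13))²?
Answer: 8637721/64 ≈ 1.3496e+5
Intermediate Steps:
p(o) = 3 - o/8 (p(o) = (24 - o)/8 = 3 - o/8)
(366 + p(13))² = (366 + (3 - ⅛*13))² = (366 + (3 - 13/8))² = (366 + 11/8)² = (2939/8)² = 8637721/64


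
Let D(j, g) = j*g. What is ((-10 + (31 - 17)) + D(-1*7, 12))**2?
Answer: 6400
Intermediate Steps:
D(j, g) = g*j
((-10 + (31 - 17)) + D(-1*7, 12))**2 = ((-10 + (31 - 17)) + 12*(-1*7))**2 = ((-10 + 14) + 12*(-7))**2 = (4 - 84)**2 = (-80)**2 = 6400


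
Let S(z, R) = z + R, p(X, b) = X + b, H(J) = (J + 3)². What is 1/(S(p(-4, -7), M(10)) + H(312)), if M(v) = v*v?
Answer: 1/99314 ≈ 1.0069e-5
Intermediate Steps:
M(v) = v²
H(J) = (3 + J)²
S(z, R) = R + z
1/(S(p(-4, -7), M(10)) + H(312)) = 1/((10² + (-4 - 7)) + (3 + 312)²) = 1/((100 - 11) + 315²) = 1/(89 + 99225) = 1/99314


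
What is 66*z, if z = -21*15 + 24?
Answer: -19206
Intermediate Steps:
z = -291 (z = -315 + 24 = -291)
66*z = 66*(-291) = -19206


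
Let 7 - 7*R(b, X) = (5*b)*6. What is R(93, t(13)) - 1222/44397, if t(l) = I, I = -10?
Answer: -123565405/310779 ≈ -397.60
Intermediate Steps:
t(l) = -10
R(b, X) = 1 - 30*b/7 (R(b, X) = 1 - 5*b*6/7 = 1 - 30*b/7)
R(93, t(13)) - 1222/44397 = (1 - 30/7*93) - 1222/44397 = (1 - 2790/7) - 1222*1/44397 = -2783/7 - 1222/44397 = -123565405/310779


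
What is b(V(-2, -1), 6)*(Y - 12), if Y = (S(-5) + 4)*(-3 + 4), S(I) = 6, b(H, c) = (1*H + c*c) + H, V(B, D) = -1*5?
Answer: -52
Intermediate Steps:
V(B, D) = -5
b(H, c) = c² + 2*H (b(H, c) = (H + c²) + H = c² + 2*H)
Y = 10 (Y = (6 + 4)*(-3 + 4) = 10*1 = 10)
b(V(-2, -1), 6)*(Y - 12) = (6² + 2*(-5))*(10 - 12) = (36 - 10)*(-2) = 26*(-2) = -52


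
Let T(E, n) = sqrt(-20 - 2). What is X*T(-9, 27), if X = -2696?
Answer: -2696*I*sqrt(22) ≈ -12645.0*I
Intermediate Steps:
T(E, n) = I*sqrt(22) (T(E, n) = sqrt(-22) = I*sqrt(22))
X*T(-9, 27) = -2696*I*sqrt(22)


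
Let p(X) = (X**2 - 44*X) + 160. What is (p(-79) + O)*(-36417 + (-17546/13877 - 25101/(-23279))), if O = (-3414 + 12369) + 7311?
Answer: -307554239041208224/323042683 ≈ -9.5205e+8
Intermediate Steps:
p(X) = 160 + X**2 - 44*X
O = 16266 (O = 8955 + 7311 = 16266)
(p(-79) + O)*(-36417 + (-17546/13877 - 25101/(-23279))) = ((160 + (-79)**2 - 44*(-79)) + 16266)*(-36417 + (-17546/13877 - 25101/(-23279))) = ((160 + 6241 + 3476) + 16266)*(-36417 + (-17546*1/13877 - 25101*(-1/23279))) = (9877 + 16266)*(-36417 + (-17546/13877 + 25101/23279)) = 26143*(-36417 - 60126757/323042683) = 26143*(-11764305513568/323042683) = -307554239041208224/323042683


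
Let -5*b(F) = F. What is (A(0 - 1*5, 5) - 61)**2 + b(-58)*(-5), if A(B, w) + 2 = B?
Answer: 4566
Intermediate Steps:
b(F) = -F/5
A(B, w) = -2 + B
(A(0 - 1*5, 5) - 61)**2 + b(-58)*(-5) = ((-2 + (0 - 1*5)) - 61)**2 - 1/5*(-58)*(-5) = ((-2 + (0 - 5)) - 61)**2 + (58/5)*(-5) = ((-2 - 5) - 61)**2 - 58 = (-7 - 61)**2 - 58 = (-68)**2 - 58 = 4624 - 58 = 4566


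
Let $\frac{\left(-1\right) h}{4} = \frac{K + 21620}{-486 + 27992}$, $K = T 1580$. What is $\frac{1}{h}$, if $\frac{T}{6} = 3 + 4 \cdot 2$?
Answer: $- \frac{13753}{251800} \approx -0.054619$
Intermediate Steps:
$T = 66$ ($T = 6 \left(3 + 4 \cdot 2\right) = 6 \left(3 + 8\right) = 6 \cdot 11 = 66$)
$K = 104280$ ($K = 66 \cdot 1580 = 104280$)
$h = - \frac{251800}{13753}$ ($h = - 4 \frac{104280 + 21620}{-486 + 27992} = - 4 \cdot \frac{125900}{27506} = - 4 \cdot 125900 \cdot \frac{1}{27506} = \left(-4\right) \frac{62950}{13753} = - \frac{251800}{13753} \approx -18.309$)
$\frac{1}{h} = \frac{1}{- \frac{251800}{13753}} = - \frac{13753}{251800}$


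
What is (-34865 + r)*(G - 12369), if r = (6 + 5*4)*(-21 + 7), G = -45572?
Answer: 2041203489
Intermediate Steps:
r = -364 (r = (6 + 20)*(-14) = 26*(-14) = -364)
(-34865 + r)*(G - 12369) = (-34865 - 364)*(-45572 - 12369) = -35229*(-57941) = 2041203489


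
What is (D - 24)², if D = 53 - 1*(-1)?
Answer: 900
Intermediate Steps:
D = 54 (D = 53 + 1 = 54)
(D - 24)² = (54 - 24)² = 30² = 900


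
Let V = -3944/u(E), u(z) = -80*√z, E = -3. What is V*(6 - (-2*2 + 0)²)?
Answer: 493*I*√3/3 ≈ 284.63*I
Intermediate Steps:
V = -493*I*√3/30 (V = -3944*I*√3/240 = -493*I*√3/30 ≈ -28.463*I)
V*(6 - (-2*2 + 0)²) = (-493*I*√3/30)*(6 - (-2*2 + 0)²) = (-493*I*√3/30)*(6 - (-4 + 0)²) = (-493*I*√3/30)*(6 - 1*(-4)²) = (-493*I*√3/30)*(6 - 1*16) = (-493*I*√3/30)*(6 - 16) = -493*I*√3/30*(-10) = 493*I*√3/3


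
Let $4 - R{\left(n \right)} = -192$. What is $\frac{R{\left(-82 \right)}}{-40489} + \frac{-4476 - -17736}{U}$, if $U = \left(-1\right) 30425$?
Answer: $- \frac{108569488}{246375565} \approx -0.44067$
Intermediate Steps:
$R{\left(n \right)} = 196$ ($R{\left(n \right)} = 4 - -192 = 4 + 192 = 196$)
$U = -30425$
$\frac{R{\left(-82 \right)}}{-40489} + \frac{-4476 - -17736}{U} = \frac{196}{-40489} + \frac{-4476 - -17736}{-30425} = 196 \left(- \frac{1}{40489}\right) + \left(-4476 + 17736\right) \left(- \frac{1}{30425}\right) = - \frac{196}{40489} + 13260 \left(- \frac{1}{30425}\right) = - \frac{196}{40489} - \frac{2652}{6085} = - \frac{108569488}{246375565}$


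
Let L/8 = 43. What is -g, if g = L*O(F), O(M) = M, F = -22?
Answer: 7568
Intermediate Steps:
L = 344 (L = 8*43 = 344)
g = -7568 (g = 344*(-22) = -7568)
-g = -1*(-7568) = 7568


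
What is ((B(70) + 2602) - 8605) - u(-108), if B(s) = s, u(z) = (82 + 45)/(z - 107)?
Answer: -1275468/215 ≈ -5932.4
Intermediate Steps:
u(z) = 127/(-107 + z)
((B(70) + 2602) - 8605) - u(-108) = ((70 + 2602) - 8605) - 127/(-107 - 108) = (2672 - 8605) - 127/(-215) = -5933 - 127*(-1)/215 = -5933 - 1*(-127/215) = -5933 + 127/215 = -1275468/215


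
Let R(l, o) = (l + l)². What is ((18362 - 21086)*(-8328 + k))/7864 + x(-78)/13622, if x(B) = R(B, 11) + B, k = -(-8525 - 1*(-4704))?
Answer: 20928623151/13390426 ≈ 1563.0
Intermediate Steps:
R(l, o) = 4*l² (R(l, o) = (2*l)² = 4*l²)
k = 3821 (k = -(-8525 + 4704) = -1*(-3821) = 3821)
x(B) = B + 4*B² (x(B) = 4*B² + B = B + 4*B²)
((18362 - 21086)*(-8328 + k))/7864 + x(-78)/13622 = ((18362 - 21086)*(-8328 + 3821))/7864 - 78*(1 + 4*(-78))/13622 = -2724*(-4507)*(1/7864) - 78*(1 - 312)*(1/13622) = 12277068*(1/7864) - 78*(-311)*(1/13622) = 3069267/1966 + 24258*(1/13622) = 3069267/1966 + 12129/6811 = 20928623151/13390426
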